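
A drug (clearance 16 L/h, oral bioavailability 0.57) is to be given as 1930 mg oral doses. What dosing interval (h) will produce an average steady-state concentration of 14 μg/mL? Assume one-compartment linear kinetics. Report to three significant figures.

4.91 h

F·D/τ = CL·Css → τ = F·D / (CL·Css).
τ = 0.57 × 1930 / (16 × 14) = 4.911 h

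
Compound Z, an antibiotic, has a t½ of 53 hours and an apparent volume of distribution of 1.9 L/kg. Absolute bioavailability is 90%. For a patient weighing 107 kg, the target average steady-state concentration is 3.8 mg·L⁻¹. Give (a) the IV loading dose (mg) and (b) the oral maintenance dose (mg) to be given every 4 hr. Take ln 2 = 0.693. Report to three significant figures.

Total Vd = 1.9 × 107 = 203.3 L
LD = Vd × C = 203.3 × 3.8 = 772.5 mg
CL = 0.693 × Vd / t½ = 0.693 × 203.3 / 53 = 2.658 L/h
D = CL × Css × τ / F = 2.658 × 3.8 × 4 / 0.9 = 44.89 mg

(a) 773 mg; (b) 44.9 mg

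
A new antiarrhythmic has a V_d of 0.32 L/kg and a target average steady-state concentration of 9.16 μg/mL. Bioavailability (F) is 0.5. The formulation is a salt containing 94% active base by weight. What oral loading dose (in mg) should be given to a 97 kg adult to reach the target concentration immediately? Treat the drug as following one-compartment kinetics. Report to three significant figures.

Vd(total) = 97 kg × 0.32 L/kg = 31.04 L
LD = Vd × C / F / S = 31.04 × 9.160 / 0.5 / 0.94 = 604.9 mg

605 mg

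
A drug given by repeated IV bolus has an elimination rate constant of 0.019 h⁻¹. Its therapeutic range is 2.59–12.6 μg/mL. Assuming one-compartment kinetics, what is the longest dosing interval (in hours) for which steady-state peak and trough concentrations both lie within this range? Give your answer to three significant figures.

83.3 h

Between IV bolus doses, concentration decays as C = C₀·e^(−kτ), so C_peak/C_trough = e^(kτ).
τ_max = ln(C_peak/C_trough) / k = ln(12.6/2.59) / 0.01900 = 1.582 / 0.01900 = 83.26 h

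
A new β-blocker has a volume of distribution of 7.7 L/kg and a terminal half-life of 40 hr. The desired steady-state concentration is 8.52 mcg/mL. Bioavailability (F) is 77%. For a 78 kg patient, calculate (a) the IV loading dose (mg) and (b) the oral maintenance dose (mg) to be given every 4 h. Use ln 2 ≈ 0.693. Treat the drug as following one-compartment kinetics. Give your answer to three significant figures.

(a) 5120 mg; (b) 461 mg

Vd = 7.7 L/kg × 78 kg = 600.6 L
LD = Vd × C = 600.6 × 8.52 = 5117 mg
CL = 0.693 × Vd / t½ = 0.693 × 600.6 / 40 = 10.41 L/h
D = CL × Css × τ / F = 10.41 × 8.52 × 4 / 0.77 = 460.7 mg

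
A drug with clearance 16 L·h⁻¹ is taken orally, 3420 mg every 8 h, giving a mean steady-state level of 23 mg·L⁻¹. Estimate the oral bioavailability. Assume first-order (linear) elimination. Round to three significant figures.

0.861

F·D/τ = CL·Css at steady state → F = CL·Css·τ / D.
F = 16 × 23 × 8 / 3420 = 0.861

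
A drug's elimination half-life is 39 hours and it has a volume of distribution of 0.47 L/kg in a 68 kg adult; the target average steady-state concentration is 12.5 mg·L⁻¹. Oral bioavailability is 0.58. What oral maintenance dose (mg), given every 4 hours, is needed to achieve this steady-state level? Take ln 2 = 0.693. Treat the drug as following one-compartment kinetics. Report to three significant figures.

49.0 mg

Vd(total) = 68 kg × 0.47 L/kg = 31.96 L
CL = ln 2 · Vd / t½ = 0.693 × 31.96 / 39 = 0.5679 L/h
D = CL × Css × τ / F = 0.5679 × 12.5 × 4 / 0.58 = 48.96 mg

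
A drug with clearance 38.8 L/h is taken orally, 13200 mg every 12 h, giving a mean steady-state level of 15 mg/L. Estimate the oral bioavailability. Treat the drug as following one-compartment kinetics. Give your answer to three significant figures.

0.529

F·D/τ = CL·Css at steady state → F = CL·Css·τ / D.
F = 38.8 × 15 × 12 / 13200 = 0.529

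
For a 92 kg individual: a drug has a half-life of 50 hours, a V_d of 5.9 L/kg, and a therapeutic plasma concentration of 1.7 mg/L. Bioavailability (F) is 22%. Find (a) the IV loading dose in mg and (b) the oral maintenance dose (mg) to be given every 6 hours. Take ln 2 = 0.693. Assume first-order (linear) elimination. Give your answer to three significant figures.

(a) 923 mg; (b) 349 mg

Total Vd = 5.9 × 92 = 542.8 L
LD = Vd × C = 542.8 × 1.7 = 922.8 mg
CL = 0.693 × Vd / t½ = 0.693 × 542.8 / 50 = 7.523 L/h
D = CL × Css × τ / F = 7.523 × 1.7 × 6 / 0.22 = 348.8 mg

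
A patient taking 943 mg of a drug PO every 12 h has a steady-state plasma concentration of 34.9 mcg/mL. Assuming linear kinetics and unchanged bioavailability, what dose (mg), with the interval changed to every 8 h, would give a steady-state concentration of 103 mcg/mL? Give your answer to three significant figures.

With linear kinetics, Css is proportional to dose rate (D/τ) at fixed clearance.
D₂ = D₁ × (Css,target / Css,current) × (τ₂/τ₁) = 943 × (103/34.9) × (8/12) = 1855 mg

1860 mg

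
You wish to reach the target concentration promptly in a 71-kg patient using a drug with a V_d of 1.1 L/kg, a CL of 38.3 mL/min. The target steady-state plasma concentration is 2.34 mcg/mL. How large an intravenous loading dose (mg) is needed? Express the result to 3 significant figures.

183 mg

Total Vd = 1.1 × 71 = 78.10 L
LD = Vd × C = 78.10 × 2.340 = 182.8 mg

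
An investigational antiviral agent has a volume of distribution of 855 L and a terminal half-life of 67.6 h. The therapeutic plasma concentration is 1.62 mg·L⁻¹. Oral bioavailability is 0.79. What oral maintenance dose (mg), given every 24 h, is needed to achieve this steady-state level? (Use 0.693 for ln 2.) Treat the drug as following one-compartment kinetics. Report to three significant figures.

431 mg

CL = 0.693 × Vd / t½ = 0.693 × 855.0 / 67.6 = 8.765 L/h
D = CL × Css × τ / F = 8.765 × 1.62 × 24 / 0.79 = 431.4 mg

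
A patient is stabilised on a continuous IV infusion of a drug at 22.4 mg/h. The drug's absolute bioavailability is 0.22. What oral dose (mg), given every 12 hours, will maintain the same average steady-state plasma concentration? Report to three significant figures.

To maintain the same Css, the systemic dosing rate must be unchanged: F·D/τ = infusion rate.
D = rate × τ / F = 22.4 × 12 / 0.22 = 1222 mg

1220 mg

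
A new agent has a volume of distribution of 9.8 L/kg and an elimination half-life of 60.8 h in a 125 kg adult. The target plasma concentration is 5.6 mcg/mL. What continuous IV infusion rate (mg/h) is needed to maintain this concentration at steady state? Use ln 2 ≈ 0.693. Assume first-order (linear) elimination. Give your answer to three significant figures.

Total Vd = 9.8 × 125 = 1225 L
CL = 0.693 × Vd / t½ = 0.693 × 1225 / 60.8 = 13.96 L/h
Infusion rate = CL × Css = 13.96 × 5.6 = 78.18 mg/h

78.2 mg/h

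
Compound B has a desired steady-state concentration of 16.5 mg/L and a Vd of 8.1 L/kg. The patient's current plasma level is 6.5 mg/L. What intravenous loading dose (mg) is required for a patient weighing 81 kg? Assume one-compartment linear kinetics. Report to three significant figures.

Vd = 8.1 L/kg × 81 kg = 656.1 L
Concentration deficit ΔC = 16.5 − 6.5 = 10.00 mg/L
LD = Vd × ΔC = 656.1 × 10.00 = 6561 mg

6560 mg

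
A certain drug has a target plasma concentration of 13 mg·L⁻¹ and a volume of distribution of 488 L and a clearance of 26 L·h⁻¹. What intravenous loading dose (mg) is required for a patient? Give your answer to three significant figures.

6340 mg

LD is governed by Vd — clearance does not enter the loading-dose calculation.
LD = Vd × C = 488.0 × 13.00 = 6344 mg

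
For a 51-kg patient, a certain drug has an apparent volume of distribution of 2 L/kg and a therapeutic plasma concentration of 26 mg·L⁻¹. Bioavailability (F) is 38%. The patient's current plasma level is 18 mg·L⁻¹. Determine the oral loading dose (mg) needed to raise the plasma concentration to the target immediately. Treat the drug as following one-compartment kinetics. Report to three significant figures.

Vd(total) = 51 kg × 2 L/kg = 102.0 L
Concentration deficit ΔC = 26 − 18 = 8.000 mg/L
LD = Vd × ΔC / F = 102.0 × 8.000 / 0.38 = 2147 mg

2150 mg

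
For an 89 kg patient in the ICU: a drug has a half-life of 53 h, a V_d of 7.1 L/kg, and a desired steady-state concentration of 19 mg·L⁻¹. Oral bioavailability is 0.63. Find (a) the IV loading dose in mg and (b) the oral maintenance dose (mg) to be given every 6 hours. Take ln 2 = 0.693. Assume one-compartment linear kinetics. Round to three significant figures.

(a) 12000 mg; (b) 1500 mg

Vd = 7.1 L/kg × 89 kg = 631.9 L
LD = Vd × C = 631.9 × 19 = 12010 mg
CL = 0.693 × Vd / t½ = 0.693 × 631.9 / 53 = 8.262 L/h
D = CL × Css × τ / F = 8.262 × 19 × 6 / 0.63 = 1495 mg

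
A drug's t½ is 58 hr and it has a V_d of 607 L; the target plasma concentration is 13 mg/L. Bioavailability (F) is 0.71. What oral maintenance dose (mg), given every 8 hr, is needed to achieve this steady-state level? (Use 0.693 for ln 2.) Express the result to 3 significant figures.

k = 0.693/58 = 0.01195 h⁻¹, so CL = k·Vd = 0.01195 × 607.0 = 7.254 L/h
D = CL × Css × τ / F = 7.254 × 13 × 8 / 0.71 = 1063 mg

1060 mg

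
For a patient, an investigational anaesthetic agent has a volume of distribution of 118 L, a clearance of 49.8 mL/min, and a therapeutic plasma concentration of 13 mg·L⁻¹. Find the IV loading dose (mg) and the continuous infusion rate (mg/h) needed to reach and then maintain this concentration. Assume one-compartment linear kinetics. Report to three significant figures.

LD = Vd · C_target = 118.0 × 13 = 1534 mg
CL = 49.8 mL/min × 60/1000 = 2.988 L/h
Maintenance: replace elimination → rate = CL × Css = 2.988 × 13 = 38.84 mg/h

(a) 1530 mg; (b) 38.8 mg/h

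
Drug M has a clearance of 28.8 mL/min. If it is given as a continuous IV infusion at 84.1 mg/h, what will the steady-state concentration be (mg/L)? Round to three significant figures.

48.7 mg/L

Convert clearance: 28.8 mL/min × 60 min/h ÷ 1000 mL/L = 1.728 L/h
Css = rate / CL = 84.1 / 1.728 = 48.67 mg/L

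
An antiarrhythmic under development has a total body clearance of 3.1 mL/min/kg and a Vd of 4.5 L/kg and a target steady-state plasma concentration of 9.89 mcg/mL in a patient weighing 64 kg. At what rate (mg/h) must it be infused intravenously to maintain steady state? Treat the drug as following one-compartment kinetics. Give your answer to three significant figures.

118 mg/h

CL = 3.1 mL/min/kg × 64 kg = 198.4 mL/min = 198.4 × 60/1000 = 11.90 L/h
R₀ = 11.90 × 9.89 = 117.7 mg/h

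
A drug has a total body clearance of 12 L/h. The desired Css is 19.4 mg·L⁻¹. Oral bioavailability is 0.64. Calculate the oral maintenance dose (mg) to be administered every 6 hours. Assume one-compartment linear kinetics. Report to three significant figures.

2180 mg

D = CL × Css × τ / F = 12.00 × 19.4 × 6 / 0.64 = 2183 mg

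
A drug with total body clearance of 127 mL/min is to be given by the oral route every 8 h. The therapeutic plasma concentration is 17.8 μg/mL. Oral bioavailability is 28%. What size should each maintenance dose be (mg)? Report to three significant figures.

CL = 127 mL/min × 60/1000 = 7.620 L/h
D = CL × Css × τ / F = 7.620 × 17.8 × 8 / 0.28 = 3875 mg

3880 mg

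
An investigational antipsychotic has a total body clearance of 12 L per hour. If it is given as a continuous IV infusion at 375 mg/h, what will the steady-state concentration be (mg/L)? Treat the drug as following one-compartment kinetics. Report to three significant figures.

31.3 mg/L

Css = rate / CL = 375 / 12.00 = 31.25 mg/L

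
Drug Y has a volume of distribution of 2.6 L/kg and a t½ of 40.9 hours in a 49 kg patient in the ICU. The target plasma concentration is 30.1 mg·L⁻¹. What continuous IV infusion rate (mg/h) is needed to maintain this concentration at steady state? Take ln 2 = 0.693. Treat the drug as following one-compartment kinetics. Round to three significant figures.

Vd = 2.6 L/kg × 49 kg = 127.4 L
CL = ln 2 · Vd / t½ = 0.693 × 127.4 / 40.9 = 2.159 L/h
Infusion rate = CL × Css = 2.159 × 30.1 = 64.99 mg/h

65.0 mg/h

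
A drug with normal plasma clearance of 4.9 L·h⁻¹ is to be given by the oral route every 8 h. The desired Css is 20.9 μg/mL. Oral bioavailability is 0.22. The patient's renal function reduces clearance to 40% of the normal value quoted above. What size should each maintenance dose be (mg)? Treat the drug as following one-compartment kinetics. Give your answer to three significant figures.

Patient clearance = 0.4 × 4.900 = 1.960 L/h
D = CL × Css × τ / F = 1.960 × 20.9 × 8 / 0.22 = 1490 mg

1490 mg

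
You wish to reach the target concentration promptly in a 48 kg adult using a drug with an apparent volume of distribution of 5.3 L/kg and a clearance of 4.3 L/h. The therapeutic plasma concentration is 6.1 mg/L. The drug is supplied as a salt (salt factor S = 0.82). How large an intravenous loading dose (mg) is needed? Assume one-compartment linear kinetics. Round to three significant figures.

1890 mg

Vd(total) = 48 kg × 5.3 L/kg = 254.4 L
The loading dose fills Vd to the target concentration; clearance is irrelevant here.
LD = Vd × C / S = 254.4 × 6.100 / 0.82 = 1892 mg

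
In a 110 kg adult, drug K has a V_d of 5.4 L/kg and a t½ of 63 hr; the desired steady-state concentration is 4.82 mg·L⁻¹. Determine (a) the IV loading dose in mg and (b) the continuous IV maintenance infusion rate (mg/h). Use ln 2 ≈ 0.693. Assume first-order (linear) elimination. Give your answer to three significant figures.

Total Vd = 5.4 × 110 = 594.0 L
LD = Vd × C = 594.0 × 4.82 = 2863 mg
CL = 0.693 × Vd / t½ = 0.693 × 594.0 / 63 = 6.534 L/h
Infusion rate = CL × Css = 6.534 × 4.82 = 31.49 mg/h

(a) 2860 mg; (b) 31.5 mg/h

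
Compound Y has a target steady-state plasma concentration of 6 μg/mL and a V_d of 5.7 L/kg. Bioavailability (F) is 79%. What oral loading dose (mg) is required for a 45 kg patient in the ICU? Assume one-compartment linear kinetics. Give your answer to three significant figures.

Vd(total) = 45 kg × 5.7 L/kg = 256.5 L
LD = Vd × C / F = 256.5 × 6.000 / 0.79 = 1948 mg

1950 mg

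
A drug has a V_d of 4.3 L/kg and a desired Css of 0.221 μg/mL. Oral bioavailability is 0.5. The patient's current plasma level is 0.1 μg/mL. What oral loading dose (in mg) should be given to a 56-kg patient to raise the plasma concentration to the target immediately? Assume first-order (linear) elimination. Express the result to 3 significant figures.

Vd = 4.3 L/kg × 56 kg = 240.8 L
The loading dose fills Vd to the target concentration.
Concentration deficit ΔC = 0.221 − 0.1 = 0.1210 mg/L
LD = Vd × ΔC / F = 240.8 × 0.1210 / 0.5 = 58.27 mg

58.3 mg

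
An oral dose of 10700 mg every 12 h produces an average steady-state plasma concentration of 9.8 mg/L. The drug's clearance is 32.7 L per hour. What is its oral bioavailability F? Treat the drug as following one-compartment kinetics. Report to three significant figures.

F·D/τ = CL·Css at steady state → F = CL·Css·τ / D.
F = 32.7 × 9.8 × 12 / 10700 = 0.359

0.359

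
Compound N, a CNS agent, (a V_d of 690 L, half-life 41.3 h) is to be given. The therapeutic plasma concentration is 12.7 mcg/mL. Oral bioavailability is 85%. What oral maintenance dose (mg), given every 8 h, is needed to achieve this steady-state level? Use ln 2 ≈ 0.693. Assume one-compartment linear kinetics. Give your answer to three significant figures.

1380 mg

k = 0.693/41.3 = 0.01678 h⁻¹, so CL = k·Vd = 0.01678 × 690.0 = 11.58 L/h
D = CL × Css × τ / F = 11.58 × 12.7 × 8 / 0.85 = 1384 mg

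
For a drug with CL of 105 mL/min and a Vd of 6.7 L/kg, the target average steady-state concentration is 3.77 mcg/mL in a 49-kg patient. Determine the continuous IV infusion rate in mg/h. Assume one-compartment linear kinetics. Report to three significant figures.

23.8 mg/h

CL = 105 mL/min = 105 × 0.06 = 6.300 L/h
Vd does not affect the maintenance rate; only clearance governs steady-state input.
Rate = CL × Css = 6.300 × 3.77 = 23.75 mg/h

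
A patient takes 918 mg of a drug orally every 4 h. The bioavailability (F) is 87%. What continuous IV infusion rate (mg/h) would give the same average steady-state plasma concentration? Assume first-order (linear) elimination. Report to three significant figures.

Equivalent systemic input: infusion rate = F·D/τ.
Rate = 0.87 × 918 / 4 = 199.7 mg/h

200 mg/h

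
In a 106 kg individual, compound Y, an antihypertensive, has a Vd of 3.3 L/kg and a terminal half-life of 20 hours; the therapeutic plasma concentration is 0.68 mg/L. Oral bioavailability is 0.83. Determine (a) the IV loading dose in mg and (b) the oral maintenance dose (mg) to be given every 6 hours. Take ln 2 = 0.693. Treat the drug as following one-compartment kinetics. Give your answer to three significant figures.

Vd(total) = 106 kg × 3.3 L/kg = 349.8 L
LD = Vd × C = 349.8 × 0.68 = 237.9 mg
CL = 0.693 × Vd / t½ = 0.693 × 349.8 / 20 = 12.12 L/h
D = CL × Css × τ / F = 12.12 × 0.68 × 6 / 0.83 = 59.58 mg

(a) 238 mg; (b) 59.6 mg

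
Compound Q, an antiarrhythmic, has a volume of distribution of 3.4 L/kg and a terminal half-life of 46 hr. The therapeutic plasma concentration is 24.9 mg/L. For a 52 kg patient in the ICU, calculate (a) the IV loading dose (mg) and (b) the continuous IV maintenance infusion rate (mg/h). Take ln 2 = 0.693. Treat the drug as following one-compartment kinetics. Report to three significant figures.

Total Vd = 3.4 × 52 = 176.8 L
LD = Vd × C = 176.8 × 24.9 = 4402 mg
CL = 0.693 × Vd / t½ = 0.693 × 176.8 / 46 = 2.664 L/h
Infusion rate = CL × Css = 2.664 × 24.9 = 66.33 mg/h

(a) 4400 mg; (b) 66.3 mg/h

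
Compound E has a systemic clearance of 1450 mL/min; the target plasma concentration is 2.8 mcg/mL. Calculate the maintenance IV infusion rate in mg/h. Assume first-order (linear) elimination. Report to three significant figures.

244 mg/h

CL = 1450 mL/min × 60/1000 = 87.00 L/h
At steady state, infusion rate equals elimination rate: rate in = CL × Css.
Rate = CL × Css = 87.00 × 2.8 = 243.6 mg/h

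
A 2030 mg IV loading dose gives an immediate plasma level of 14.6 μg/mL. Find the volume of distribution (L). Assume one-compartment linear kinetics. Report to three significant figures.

Immediately after an IV bolus, C₀ = Dose / Vd, so Vd = Dose / C₀.
Vd = 2030 / 14.6 = 139.0 L

139 L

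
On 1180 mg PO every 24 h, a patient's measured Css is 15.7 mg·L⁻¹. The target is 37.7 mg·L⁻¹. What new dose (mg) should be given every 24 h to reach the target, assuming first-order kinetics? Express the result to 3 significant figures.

2830 mg

For first-order elimination, Css ∝ F·D/(CL·τ); F and CL are unchanged, so Css ∝ D/τ.
D₂ = D₁ × (Css,target / Css,current) = 1180 × 37.7/15.7 = 2834 mg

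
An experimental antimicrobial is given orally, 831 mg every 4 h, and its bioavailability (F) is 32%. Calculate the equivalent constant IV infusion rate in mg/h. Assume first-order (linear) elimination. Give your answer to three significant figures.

Equivalent systemic input: infusion rate = F·D/τ.
Rate = 0.32 × 831 / 4 = 66.48 mg/h

66.5 mg/h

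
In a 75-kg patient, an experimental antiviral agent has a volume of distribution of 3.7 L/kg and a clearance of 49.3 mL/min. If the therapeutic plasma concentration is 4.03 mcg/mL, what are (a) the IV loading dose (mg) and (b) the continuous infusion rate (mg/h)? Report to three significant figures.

(a) 1120 mg; (b) 11.9 mg/h

Total Vd = 3.7 × 75 = 277.5 L
Loading dose = Vd × C = 277.5 × 4.03 = 1118 mg
Convert clearance: 49.3 mL/min × 60 min/h ÷ 1000 mL/L = 2.958 L/h
Maintenance: replace elimination → rate = CL × Css = 2.958 × 4.03 = 11.92 mg/h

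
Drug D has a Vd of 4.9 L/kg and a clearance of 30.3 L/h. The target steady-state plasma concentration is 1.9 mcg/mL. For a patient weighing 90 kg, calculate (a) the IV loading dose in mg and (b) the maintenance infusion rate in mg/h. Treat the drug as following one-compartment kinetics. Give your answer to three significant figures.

(a) 838 mg; (b) 57.6 mg/h

Vd(total) = 90 kg × 4.9 L/kg = 441.0 L
Loading: fill Vd to C_target → 441.0 L × 1.9 mg/L = 837.9 mg
Infusion rate = 30.30 L/h × 1.9 mg/L = 57.57 mg/h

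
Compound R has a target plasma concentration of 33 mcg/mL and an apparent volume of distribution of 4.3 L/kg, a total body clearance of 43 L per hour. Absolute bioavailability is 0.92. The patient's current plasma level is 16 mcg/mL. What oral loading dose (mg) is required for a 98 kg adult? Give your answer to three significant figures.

7790 mg

Vd(total) = 98 kg × 4.3 L/kg = 421.4 L
Loading dose depends on Vd (not clearance): it fills the distribution volume.
Concentration deficit ΔC = 33 − 16 = 17.00 mg/L
LD = Vd × ΔC / F = 421.4 × 17.00 / 0.92 = 7787 mg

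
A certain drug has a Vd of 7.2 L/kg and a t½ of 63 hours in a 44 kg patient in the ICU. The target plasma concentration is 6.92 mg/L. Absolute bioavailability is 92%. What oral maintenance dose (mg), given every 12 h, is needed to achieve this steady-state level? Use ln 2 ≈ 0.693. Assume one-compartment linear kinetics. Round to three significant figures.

Vd = 7.2 L/kg × 44 kg = 316.8 L
k = 0.693/63 = 0.01100 h⁻¹, so CL = k·Vd = 0.01100 × 316.8 = 3.485 L/h
D = CL × Css × τ / F = 3.485 × 6.92 × 12 / 0.92 = 314.6 mg

315 mg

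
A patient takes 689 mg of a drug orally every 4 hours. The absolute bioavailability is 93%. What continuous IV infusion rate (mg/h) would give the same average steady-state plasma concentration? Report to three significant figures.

160 mg/h

Equivalent systemic input: infusion rate = F·D/τ.
Rate = 0.93 × 689 / 4 = 160.2 mg/h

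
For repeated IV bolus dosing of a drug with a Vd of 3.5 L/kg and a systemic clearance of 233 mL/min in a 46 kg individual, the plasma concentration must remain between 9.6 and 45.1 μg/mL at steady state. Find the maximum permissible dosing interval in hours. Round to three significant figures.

Vd = 3.5 L/kg × 46 kg = 161.0 L
CL = 233 mL/min = 233 × 0.06 = 13.98 L/h
k = CL / Vd = 13.98 / 161.0 = 0.08683 h⁻¹
Between IV bolus doses, concentration decays as C = C₀·e^(−kτ), so C_peak/C_trough = e^(kτ).
τ_max = ln(C_peak/C_trough) / k = ln(45.1/9.6) / 0.08683 = 1.547 / 0.08683 = 17.82 h

17.8 h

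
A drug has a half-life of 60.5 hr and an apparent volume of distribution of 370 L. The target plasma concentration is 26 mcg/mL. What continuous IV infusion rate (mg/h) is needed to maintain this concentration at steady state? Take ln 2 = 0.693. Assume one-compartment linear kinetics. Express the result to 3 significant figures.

CL = 0.693 × Vd / t½ = 0.693 × 370.0 / 60.5 = 4.238 L/h
Infusion rate = CL × Css = 4.238 × 26 = 110.2 mg/h

110 mg/h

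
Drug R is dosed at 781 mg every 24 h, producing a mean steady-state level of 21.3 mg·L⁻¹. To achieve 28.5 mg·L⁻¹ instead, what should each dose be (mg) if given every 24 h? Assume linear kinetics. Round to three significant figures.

1050 mg

With linear kinetics, Css is proportional to dose rate (D/τ) at fixed clearance.
D₂ = D₁ × (Css,target / Css,current) = 781 × 28.5/21.3 = 1045 mg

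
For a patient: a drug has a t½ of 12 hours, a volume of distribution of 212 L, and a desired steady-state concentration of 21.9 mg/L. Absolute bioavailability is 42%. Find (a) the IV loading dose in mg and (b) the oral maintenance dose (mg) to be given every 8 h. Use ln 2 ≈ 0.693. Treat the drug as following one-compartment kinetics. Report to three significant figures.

LD = Vd × C = 212.0 × 21.9 = 4643 mg
CL = 0.693 × Vd / t½ = 0.693 × 212.0 / 12 = 12.24 L/h
D = CL × Css × τ / F = 12.24 × 21.9 × 8 / 0.42 = 5106 mg

(a) 4640 mg; (b) 5110 mg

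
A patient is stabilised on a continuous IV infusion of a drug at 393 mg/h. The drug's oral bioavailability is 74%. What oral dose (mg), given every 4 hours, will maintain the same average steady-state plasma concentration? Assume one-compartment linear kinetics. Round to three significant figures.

2120 mg

To maintain the same Css, the systemic dosing rate must be unchanged: F·D/τ = infusion rate.
D = rate × τ / F = 393 × 4 / 0.74 = 2124 mg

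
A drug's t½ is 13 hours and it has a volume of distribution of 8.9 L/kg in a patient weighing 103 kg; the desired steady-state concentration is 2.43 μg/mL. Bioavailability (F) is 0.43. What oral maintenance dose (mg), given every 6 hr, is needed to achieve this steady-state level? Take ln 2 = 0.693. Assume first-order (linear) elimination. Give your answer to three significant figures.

1660 mg

Total Vd = 8.9 × 103 = 916.7 L
CL = 0.693 × Vd / t½ = 0.693 × 916.7 / 13 = 48.87 L/h
D = CL × Css × τ / F = 48.87 × 2.43 × 6 / 0.43 = 1657 mg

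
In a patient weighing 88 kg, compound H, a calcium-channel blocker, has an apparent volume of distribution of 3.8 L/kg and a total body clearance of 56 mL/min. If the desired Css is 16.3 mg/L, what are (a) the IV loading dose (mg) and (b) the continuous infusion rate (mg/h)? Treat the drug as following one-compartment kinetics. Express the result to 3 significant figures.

(a) 5450 mg; (b) 54.8 mg/h

Vd(total) = 88 kg × 3.8 L/kg = 334.4 L
LD = Vd · C_target = 334.4 × 16.3 = 5451 mg
CL = 56 mL/min × 60/1000 = 3.360 L/h
Infusion rate = 3.360 L/h × 16.3 mg/L = 54.77 mg/h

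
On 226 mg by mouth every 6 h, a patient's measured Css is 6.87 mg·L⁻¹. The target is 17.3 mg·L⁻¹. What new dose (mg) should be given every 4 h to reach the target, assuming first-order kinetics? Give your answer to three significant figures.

379 mg

With linear kinetics, Css is proportional to dose rate (D/τ) at fixed clearance.
D₂ = D₁ × (Css,target / Css,current) × (τ₂/τ₁) = 226 × (17.3/6.87) × (4/6) = 379.4 mg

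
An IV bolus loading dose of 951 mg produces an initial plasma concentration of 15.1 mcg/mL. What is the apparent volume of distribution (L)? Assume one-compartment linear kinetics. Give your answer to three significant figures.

Immediately after an IV bolus, C₀ = Dose / Vd, so Vd = Dose / C₀.
Vd = 951 / 15.1 = 62.98 L

63.0 L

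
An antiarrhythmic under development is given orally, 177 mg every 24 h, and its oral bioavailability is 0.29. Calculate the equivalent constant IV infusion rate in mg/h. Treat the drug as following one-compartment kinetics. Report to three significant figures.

2.14 mg/h

Equivalent systemic input: infusion rate = F·D/τ.
Rate = 0.29 × 177 / 24 = 2.139 mg/h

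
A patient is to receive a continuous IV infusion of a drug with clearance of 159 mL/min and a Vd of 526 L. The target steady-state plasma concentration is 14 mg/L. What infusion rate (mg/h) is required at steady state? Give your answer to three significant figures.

134 mg/h

CL = 159 mL/min = 159 × 0.06 = 9.540 L/h
Rate = CL × Css = 9.540 × 14 = 133.6 mg/h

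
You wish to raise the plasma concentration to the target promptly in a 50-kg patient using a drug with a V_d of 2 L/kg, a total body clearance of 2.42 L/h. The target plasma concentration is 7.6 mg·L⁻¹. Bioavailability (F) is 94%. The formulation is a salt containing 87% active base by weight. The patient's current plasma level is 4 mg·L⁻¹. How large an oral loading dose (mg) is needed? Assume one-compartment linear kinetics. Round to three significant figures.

440 mg

Vd = 2 L/kg × 50 kg = 100.0 L
Concentration deficit ΔC = 7.6 − 4 = 3.600 mg/L
LD = Vd × ΔC / F / S = 100.0 × 3.600 / 0.94 / 0.87 = 440.2 mg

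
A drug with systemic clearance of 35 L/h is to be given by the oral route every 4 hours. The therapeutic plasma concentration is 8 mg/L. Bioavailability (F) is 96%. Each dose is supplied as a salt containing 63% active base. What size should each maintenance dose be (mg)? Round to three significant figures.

1850 mg

At steady state, dose per interval replaces the amount cleared in that interval: F·S·D/τ = CL·Css.
D = CL × Css × τ / F / S = 35.00 × 8 × 4 / 0.96 / 0.63 = 1852 mg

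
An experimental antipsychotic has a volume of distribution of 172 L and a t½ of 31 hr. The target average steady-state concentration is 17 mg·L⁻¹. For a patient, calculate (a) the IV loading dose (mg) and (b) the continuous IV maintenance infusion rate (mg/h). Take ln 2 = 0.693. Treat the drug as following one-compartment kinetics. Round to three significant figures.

LD = Vd × C = 172.0 × 17 = 2924 mg
CL = 0.693 × Vd / t½ = 0.693 × 172.0 / 31 = 3.845 L/h
Infusion rate = CL × Css = 3.845 × 17 = 65.37 mg/h

(a) 2920 mg; (b) 65.4 mg/h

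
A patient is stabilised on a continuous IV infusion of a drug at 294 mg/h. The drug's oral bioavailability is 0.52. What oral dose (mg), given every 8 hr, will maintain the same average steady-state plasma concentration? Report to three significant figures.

4520 mg

To maintain the same Css, the systemic dosing rate must be unchanged: F·D/τ = infusion rate.
D = rate × τ / F = 294 × 8 / 0.52 = 4523 mg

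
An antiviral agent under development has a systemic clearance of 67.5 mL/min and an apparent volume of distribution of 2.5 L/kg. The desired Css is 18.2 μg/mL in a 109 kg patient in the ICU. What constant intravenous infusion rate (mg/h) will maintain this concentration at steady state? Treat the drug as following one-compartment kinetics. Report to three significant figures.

73.7 mg/h

Convert clearance: 67.5 mL/min × 60 min/h ÷ 1000 mL/L = 4.050 L/h
R₀ = 4.050 × 18.2 = 73.71 mg/h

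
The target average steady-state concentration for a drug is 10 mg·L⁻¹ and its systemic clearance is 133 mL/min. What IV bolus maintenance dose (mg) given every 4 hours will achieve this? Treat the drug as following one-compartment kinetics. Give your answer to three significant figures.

Convert clearance: 133 mL/min × 60 min/h ÷ 1000 mL/L = 7.980 L/h
At steady state, dose per interval replaces the amount cleared in that interval: D/τ = CL·Css.
D = CL × Css × τ = 7.980 × 10 × 4 = 319.2 mg

319 mg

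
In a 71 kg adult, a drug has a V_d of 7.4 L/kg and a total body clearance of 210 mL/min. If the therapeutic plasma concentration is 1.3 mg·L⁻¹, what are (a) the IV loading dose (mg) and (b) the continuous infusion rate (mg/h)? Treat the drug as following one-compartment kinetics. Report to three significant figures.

(a) 683 mg; (b) 16.4 mg/h

Total Vd = 7.4 × 71 = 525.4 L
Loading dose = Vd × C = 525.4 × 1.3 = 683.0 mg
Convert clearance: 210 mL/min × 60 min/h ÷ 1000 mL/L = 12.60 L/h
Maintenance: replace elimination → rate = CL × Css = 12.60 × 1.3 = 16.38 mg/h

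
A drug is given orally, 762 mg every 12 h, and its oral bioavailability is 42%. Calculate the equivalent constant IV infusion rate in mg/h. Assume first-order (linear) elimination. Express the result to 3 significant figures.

26.7 mg/h

Equivalent systemic input: infusion rate = F·D/τ.
Rate = 0.42 × 762 / 12 = 26.67 mg/h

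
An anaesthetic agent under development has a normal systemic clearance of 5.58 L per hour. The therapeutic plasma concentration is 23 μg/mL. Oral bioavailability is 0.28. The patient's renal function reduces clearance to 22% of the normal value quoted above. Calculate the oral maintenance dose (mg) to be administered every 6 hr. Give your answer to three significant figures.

Patient clearance = 0.22 × 5.580 = 1.228 L/h
D = CL × Css × τ / F = 1.228 × 23 × 6 / 0.28 = 605.2 mg

605 mg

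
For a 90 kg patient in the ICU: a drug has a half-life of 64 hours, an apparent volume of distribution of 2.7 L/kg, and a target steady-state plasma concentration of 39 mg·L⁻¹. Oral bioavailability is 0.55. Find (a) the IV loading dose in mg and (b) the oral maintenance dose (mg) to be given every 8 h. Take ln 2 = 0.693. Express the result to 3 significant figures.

(a) 9480 mg; (b) 1490 mg

Vd = 2.7 L/kg × 90 kg = 243.0 L
LD = Vd × C = 243.0 × 39 = 9477 mg
CL = 0.693 × Vd / t½ = 0.693 × 243.0 / 64 = 2.631 L/h
D = CL × Css × τ / F = 2.631 × 39 × 8 / 0.55 = 1492 mg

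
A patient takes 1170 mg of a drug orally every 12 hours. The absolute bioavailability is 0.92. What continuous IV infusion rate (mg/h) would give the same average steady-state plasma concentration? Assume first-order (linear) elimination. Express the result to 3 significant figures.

89.7 mg/h

Equivalent systemic input: infusion rate = F·D/τ.
Rate = 0.92 × 1170 / 12 = 89.70 mg/h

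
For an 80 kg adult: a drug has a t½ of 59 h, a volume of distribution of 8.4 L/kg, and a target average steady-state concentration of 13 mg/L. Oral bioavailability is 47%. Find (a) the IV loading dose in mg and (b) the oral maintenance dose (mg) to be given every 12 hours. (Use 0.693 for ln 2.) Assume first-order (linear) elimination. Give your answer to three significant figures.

Vd(total) = 80 kg × 8.4 L/kg = 672.0 L
LD = Vd × C = 672.0 × 13 = 8736 mg
CL = 0.693 × Vd / t½ = 0.693 × 672.0 / 59 = 7.893 L/h
D = CL × Css × τ / F = 7.893 × 13 × 12 / 0.47 = 2620 mg

(a) 8740 mg; (b) 2620 mg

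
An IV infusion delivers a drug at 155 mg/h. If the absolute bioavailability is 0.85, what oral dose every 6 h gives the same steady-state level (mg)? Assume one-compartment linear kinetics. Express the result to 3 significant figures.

1090 mg

To maintain the same Css, the systemic dosing rate must be unchanged: F·D/τ = infusion rate.
D = rate × τ / F = 155 × 6 / 0.85 = 1094 mg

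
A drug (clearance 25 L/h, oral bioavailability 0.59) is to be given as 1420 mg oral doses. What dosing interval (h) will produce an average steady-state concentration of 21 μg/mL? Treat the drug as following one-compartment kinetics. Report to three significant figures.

1.60 h

F·D/τ = CL·Css → τ = F·D / (CL·Css).
τ = 0.59 × 1420 / (25 × 21) = 1.596 h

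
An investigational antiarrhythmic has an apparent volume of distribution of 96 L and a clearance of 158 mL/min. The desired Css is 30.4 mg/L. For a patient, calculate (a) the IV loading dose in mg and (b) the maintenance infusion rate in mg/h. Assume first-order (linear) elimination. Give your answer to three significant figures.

(a) 2920 mg; (b) 288 mg/h

Loading: fill Vd to C_target → 96.00 L × 30.4 mg/L = 2918 mg
CL = 158 mL/min = 158 × 0.06 = 9.480 L/h
Infusion rate = 9.480 L/h × 30.4 mg/L = 288.2 mg/h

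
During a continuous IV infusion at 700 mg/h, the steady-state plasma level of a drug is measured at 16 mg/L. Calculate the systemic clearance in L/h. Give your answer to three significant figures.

At steady state, infusion rate = CL × Css, so CL = rate / Css.
CL = 700 / 16 = 43.75 L/h

43.8 L/h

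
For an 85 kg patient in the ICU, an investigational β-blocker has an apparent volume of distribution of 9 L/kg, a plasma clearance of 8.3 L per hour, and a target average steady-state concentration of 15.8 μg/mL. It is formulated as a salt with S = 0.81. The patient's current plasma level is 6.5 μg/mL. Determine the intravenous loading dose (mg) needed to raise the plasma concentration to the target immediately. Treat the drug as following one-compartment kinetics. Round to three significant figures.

Vd(total) = 85 kg × 9 L/kg = 765.0 L
The loading dose fills Vd to the target concentration.
Concentration deficit ΔC = 15.8 − 6.5 = 9.300 mg/L
LD = Vd × ΔC / S = 765.0 × 9.300 / 0.81 = 8783 mg

8780 mg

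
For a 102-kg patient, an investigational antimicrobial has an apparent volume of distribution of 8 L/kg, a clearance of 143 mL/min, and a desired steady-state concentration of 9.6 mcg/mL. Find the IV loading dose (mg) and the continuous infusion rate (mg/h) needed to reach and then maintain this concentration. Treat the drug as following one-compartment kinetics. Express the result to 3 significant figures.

(a) 7830 mg; (b) 82.4 mg/h

Vd(total) = 102 kg × 8 L/kg = 816.0 L
Loading: fill Vd to C_target → 816.0 L × 9.6 mg/L = 7834 mg
Convert clearance: 143 mL/min × 60 min/h ÷ 1000 mL/L = 8.580 L/h
Maintenance infusion rate = CL × Css = 8.580 × 9.6 = 82.37 mg/h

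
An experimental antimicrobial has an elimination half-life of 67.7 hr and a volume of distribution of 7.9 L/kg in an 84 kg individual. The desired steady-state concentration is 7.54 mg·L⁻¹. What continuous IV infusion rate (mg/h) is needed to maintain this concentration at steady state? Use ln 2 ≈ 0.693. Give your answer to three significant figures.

Total Vd = 7.9 × 84 = 663.6 L
CL = 0.693 × Vd / t½ = 0.693 × 663.6 / 67.7 = 6.793 L/h
Infusion rate = CL × Css = 6.793 × 7.54 = 51.22 mg/h

51.2 mg/h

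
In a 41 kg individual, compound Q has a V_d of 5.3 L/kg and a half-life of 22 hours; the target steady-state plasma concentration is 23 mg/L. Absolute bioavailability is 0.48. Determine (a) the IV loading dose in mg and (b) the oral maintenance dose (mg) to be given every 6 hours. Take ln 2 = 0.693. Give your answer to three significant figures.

Vd(total) = 41 kg × 5.3 L/kg = 217.3 L
LD = Vd × C = 217.3 × 23 = 4998 mg
CL = 0.693 × Vd / t½ = 0.693 × 217.3 / 22 = 6.845 L/h
D = CL × Css × τ / F = 6.845 × 23 × 6 / 0.48 = 1968 mg

(a) 5000 mg; (b) 1970 mg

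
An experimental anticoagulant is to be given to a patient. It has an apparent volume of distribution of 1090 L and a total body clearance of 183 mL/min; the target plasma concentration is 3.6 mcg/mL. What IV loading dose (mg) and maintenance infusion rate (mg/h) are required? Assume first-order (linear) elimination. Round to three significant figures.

(a) 3920 mg; (b) 39.5 mg/h

Loading dose = Vd × C = 1090 × 3.6 = 3924 mg
Convert clearance: 183 mL/min × 60 min/h ÷ 1000 mL/L = 10.98 L/h
Maintenance: replace elimination → rate = CL × Css = 10.98 × 3.6 = 39.53 mg/h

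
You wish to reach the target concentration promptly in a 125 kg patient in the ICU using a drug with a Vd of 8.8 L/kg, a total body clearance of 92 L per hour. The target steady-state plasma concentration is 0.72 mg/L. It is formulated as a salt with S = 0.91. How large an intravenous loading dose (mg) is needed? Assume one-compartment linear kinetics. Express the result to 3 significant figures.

Vd = 8.8 L/kg × 125 kg = 1100 L
LD = Vd × C / S = 1100 × 0.7200 / 0.91 = 870.3 mg

870 mg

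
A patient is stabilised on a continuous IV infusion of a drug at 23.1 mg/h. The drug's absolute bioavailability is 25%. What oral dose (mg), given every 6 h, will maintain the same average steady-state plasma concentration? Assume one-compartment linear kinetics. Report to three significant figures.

554 mg

To maintain the same Css, the systemic dosing rate must be unchanged: F·D/τ = infusion rate.
D = rate × τ / F = 23.1 × 6 / 0.25 = 554.4 mg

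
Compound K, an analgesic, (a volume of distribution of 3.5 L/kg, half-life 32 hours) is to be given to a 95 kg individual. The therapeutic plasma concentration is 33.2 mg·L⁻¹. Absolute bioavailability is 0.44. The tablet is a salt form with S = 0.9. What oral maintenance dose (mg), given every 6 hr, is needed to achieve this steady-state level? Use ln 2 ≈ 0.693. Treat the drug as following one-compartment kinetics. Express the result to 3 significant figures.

Vd = 3.5 L/kg × 95 kg = 332.5 L
k = 0.693/32 = 0.02166 h⁻¹, so CL = k·Vd = 0.02166 × 332.5 = 7.202 L/h
D = CL × Css × τ / F / S = 7.202 × 33.2 × 6 / 0.44 / 0.9 = 3623 mg

3620 mg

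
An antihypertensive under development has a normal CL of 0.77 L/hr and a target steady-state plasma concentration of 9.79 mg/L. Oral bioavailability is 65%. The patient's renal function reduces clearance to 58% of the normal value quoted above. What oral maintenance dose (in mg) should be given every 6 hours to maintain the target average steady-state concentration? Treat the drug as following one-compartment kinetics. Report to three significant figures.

Patient clearance = 0.58 × 0.7700 = 0.4466 L/h
At steady state, dose per interval replaces the amount cleared in that interval: F·D/τ = CL·Css.
D = CL × Css × τ / F = 0.4466 × 9.79 × 6 / 0.65 = 40.36 mg

40.4 mg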